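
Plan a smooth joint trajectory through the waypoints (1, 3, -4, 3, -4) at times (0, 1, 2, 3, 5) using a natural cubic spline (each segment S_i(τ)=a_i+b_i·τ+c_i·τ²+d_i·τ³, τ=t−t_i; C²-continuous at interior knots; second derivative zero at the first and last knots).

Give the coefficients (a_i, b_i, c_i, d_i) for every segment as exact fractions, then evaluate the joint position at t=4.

Δ: Δ0=2, Δ1=-7, Δ2=7, Δ3=-7/2
row 1: diag=4, rhs=-54; c'=1/4, d'=-27/2
row 2: denom=4−1·1/4=15/4; d'=(84−1·-27/2)/(15/4)=26
row 3: denom=6−1·4/15=86/15; d'=(-63−1·26)/(86/15)=-1335/86
back: M3=-1335/86
back: M2=26−4/15·-1335/86=1296/43
back: M1=-27/2−1/4·1296/43=-1809/86
M: M0=0, M1=-1809/86, M2=1296/43, M3=-1335/86, M4=0
seg 0: a=1, c=M0/2=0, d=(M1−M0)/(6·1)=-603/172, b=Δ0−h0·(2M0+M1)/6=947/172
seg 1: a=3, c=M1/2=-1809/172, d=(M2−M1)/(6·1)=1467/172, b=Δ1−h1·(2M1+M2)/6=-431/86
seg 2: a=-4, c=M2/2=648/43, d=(M3−M2)/(6·1)=-1309/172, b=Δ2−h2·(2M2+M3)/6=-79/172
seg 3: a=3, c=M3/2=-1335/172, d=(M4−M3)/(6·2)=445/344, b=Δ3−h3·(2M3+M4)/6=589/86
t_q=4 → seg 3, τ=1; S=3+589/86·τ+-1335/172·τ²+445/344·τ³=1163/344

  seg 0: a=1 b=947/172 c=0 d=-603/172
  seg 1: a=3 b=-431/86 c=-1809/172 d=1467/172
  seg 2: a=-4 b=-79/172 c=648/43 d=-1309/172
  seg 3: a=3 b=589/86 c=-1335/172 d=445/344
S(4) = 1163/344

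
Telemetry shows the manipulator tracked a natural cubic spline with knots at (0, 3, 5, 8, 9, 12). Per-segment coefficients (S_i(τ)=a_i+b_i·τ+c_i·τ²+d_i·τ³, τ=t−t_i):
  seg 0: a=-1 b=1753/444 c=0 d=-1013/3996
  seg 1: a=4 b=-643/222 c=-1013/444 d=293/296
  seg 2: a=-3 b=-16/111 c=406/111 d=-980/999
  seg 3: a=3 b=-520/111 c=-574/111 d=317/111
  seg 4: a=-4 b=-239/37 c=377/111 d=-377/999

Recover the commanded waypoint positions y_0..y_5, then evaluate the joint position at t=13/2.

y_0=-1 y_1=4 y_2=-3 y_3=3 y_4=-4 y_5=-3
S(13/2) = 63/37

y_0 = S_0(0) = a_0 = -1
y_1 = S_1(0) = a_1 = 4
y_2 = S_2(0) = a_2 = -3
y_3 = S_3(0) = a_3 = 3
y_4 = S_4(0) = a_4 = -4
y_5 = S_4(3) = -3
t_q=13/2 is in segment 2 (τ=3/2); S_2(τ)=63/37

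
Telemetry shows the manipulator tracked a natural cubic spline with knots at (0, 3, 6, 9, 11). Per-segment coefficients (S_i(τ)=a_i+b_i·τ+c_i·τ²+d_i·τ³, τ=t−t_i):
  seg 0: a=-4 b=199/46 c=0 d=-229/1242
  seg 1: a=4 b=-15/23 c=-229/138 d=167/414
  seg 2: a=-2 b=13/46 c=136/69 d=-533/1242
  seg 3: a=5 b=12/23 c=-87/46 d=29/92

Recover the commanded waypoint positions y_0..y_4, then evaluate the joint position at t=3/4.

y_0 = S_0(0) = a_0 = -4
y_1 = S_1(0) = a_1 = 4
y_2 = S_2(0) = a_2 = -2
y_3 = S_3(0) = a_3 = 5
y_4 = S_3(2) = 1
t_q=3/4 is in segment 0 (τ=3/4); S_0(τ)=-2453/2944

y_0=-4 y_1=4 y_2=-2 y_3=5 y_4=1
S(3/4) = -2453/2944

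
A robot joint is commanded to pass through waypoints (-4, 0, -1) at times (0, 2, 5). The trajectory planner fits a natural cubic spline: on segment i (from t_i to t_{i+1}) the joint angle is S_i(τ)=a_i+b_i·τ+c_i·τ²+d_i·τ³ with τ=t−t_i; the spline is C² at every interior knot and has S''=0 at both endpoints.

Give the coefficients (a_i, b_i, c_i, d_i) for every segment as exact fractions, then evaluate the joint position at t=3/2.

  seg 0: a=-4 b=37/15 c=0 d=-7/60
  seg 1: a=0 b=16/15 c=-7/10 d=7/90
S(3/2) = -111/160

Δ: Δ0=2, Δ1=-1/3
row 1: diag=10, rhs=-14; c'=3/10, d'=-7/5
back: M1=-7/5
M: M0=0, M1=-7/5, M2=0
seg 0: a=-4, c=M0/2=0, d=(M1−M0)/(6·2)=-7/60, b=Δ0−h0·(2M0+M1)/6=37/15
seg 1: a=0, c=M1/2=-7/10, d=(M2−M1)/(6·3)=7/90, b=Δ1−h1·(2M1+M2)/6=16/15
t_q=3/2 → seg 0, τ=3/2; S=-4+37/15·τ+0·τ²+-7/60·τ³=-111/160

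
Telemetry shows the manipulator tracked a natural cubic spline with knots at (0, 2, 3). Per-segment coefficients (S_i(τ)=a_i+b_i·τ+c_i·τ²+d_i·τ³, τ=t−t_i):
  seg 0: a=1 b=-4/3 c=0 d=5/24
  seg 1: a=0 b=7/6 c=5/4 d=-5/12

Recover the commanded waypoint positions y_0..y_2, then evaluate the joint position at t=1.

y_0=1 y_1=0 y_2=2
S(1) = -1/8

y_0 = S_0(0) = a_0 = 1
y_1 = S_1(0) = a_1 = 0
y_2 = S_1(1) = 2
t_q=1 is in segment 0 (τ=1); S_0(τ)=-1/8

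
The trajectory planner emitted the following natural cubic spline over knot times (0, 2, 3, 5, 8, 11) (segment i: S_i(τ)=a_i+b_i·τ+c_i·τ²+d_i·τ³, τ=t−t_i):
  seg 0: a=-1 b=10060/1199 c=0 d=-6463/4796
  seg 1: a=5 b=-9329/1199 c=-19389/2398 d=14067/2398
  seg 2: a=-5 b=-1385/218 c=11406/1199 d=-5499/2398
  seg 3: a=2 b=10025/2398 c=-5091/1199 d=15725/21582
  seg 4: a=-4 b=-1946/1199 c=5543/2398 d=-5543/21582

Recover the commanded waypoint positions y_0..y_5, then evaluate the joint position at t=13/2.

y_0=-1 y_1=5 y_2=-5 y_3=2 y_4=-4 y_5=5
S(13/2) = 22567/19184

y_0 = S_0(0) = a_0 = -1
y_1 = S_1(0) = a_1 = 5
y_2 = S_2(0) = a_2 = -5
y_3 = S_3(0) = a_3 = 2
y_4 = S_4(0) = a_4 = -4
y_5 = S_4(3) = 5
t_q=13/2 is in segment 3 (τ=3/2); S_3(τ)=22567/19184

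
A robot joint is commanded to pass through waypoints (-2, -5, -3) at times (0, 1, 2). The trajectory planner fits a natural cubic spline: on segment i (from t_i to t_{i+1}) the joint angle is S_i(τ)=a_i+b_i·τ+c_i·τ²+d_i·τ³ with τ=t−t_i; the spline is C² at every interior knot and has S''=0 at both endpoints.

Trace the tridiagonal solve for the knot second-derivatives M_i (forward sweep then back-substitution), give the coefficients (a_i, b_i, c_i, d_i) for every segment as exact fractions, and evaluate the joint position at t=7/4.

  seg 0: a=-2 b=-17/4 c=0 d=5/4
  seg 1: a=-5 b=-1/2 c=15/4 d=-5/4
S(7/4) = -971/256

Δ: Δ0=-3, Δ1=2
row 1: diag=4, rhs=30; c'=1/4, d'=15/2
back: M1=15/2
M: M0=0, M1=15/2, M2=0
seg 0: a=-2, c=M0/2=0, d=(M1−M0)/(6·1)=5/4, b=Δ0−h0·(2M0+M1)/6=-17/4
seg 1: a=-5, c=M1/2=15/4, d=(M2−M1)/(6·1)=-5/4, b=Δ1−h1·(2M1+M2)/6=-1/2
t_q=7/4 → seg 1, τ=3/4; S=-5+-1/2·τ+15/4·τ²+-5/4·τ³=-971/256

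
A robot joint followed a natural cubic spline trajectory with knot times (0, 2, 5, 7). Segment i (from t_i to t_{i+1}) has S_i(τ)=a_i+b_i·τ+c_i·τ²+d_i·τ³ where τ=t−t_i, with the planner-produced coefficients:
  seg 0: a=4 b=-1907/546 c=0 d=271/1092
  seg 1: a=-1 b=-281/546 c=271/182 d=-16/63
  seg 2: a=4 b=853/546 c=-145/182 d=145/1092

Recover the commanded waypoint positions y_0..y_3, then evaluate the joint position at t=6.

y_0=4 y_1=-1 y_2=4 y_3=5
S(6) = 1783/364

y_0 = S_0(0) = a_0 = 4
y_1 = S_1(0) = a_1 = -1
y_2 = S_2(0) = a_2 = 4
y_3 = S_2(2) = 5
t_q=6 is in segment 2 (τ=1); S_2(τ)=1783/364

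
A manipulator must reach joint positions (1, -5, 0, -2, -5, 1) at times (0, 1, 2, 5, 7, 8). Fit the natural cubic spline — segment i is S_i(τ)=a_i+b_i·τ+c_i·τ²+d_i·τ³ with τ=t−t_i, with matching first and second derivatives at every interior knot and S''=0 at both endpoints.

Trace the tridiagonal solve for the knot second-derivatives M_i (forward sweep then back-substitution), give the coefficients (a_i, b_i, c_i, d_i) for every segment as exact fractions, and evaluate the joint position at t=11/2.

  seg 0: a=1 b=-20567/2280 c=0 d=6887/2280
  seg 1: a=-5 b=47/1140 c=6887/760 d=-1871/456
  seg 2: a=0 b=13351/2280 c=-617/190 d=2447/6840
  seg 3: a=-2 b=-905/228 c=-21/760 d=1439/2280
  seg 4: a=-5 b=3983/1140 c=2857/760 d=-2857/2280
S(11/2) = -23789/6080

Δ: Δ0=-6, Δ1=5, Δ2=-2/3, Δ3=-3/2, Δ4=6
row 1: diag=4, rhs=66; c'=1/4, d'=33/2
row 2: denom=8−1·1/4=31/4; d'=(-34−1·33/2)/(31/4)=-202/31
row 3: denom=10−3·12/31=274/31; d'=(-5−3·-202/31)/(274/31)=451/274
row 4: denom=6−2·31/137=760/137; d'=(45−2·451/274)/(760/137)=2857/380
back: M4=2857/380
back: M3=451/274−31/137·2857/380=-21/380
back: M2=-202/31−12/31·-21/380=-617/95
back: M1=33/2−1/4·-617/95=6887/380
M: M0=0, M1=6887/380, M2=-617/95, M3=-21/380, M4=2857/380, M5=0
seg 0: a=1, c=M0/2=0, d=(M1−M0)/(6·1)=6887/2280, b=Δ0−h0·(2M0+M1)/6=-20567/2280
seg 1: a=-5, c=M1/2=6887/760, d=(M2−M1)/(6·1)=-1871/456, b=Δ1−h1·(2M1+M2)/6=47/1140
seg 2: a=0, c=M2/2=-617/190, d=(M3−M2)/(6·3)=2447/6840, b=Δ2−h2·(2M2+M3)/6=13351/2280
seg 3: a=-2, c=M3/2=-21/760, d=(M4−M3)/(6·2)=1439/2280, b=Δ3−h3·(2M3+M4)/6=-905/228
seg 4: a=-5, c=M4/2=2857/760, d=(M5−M4)/(6·1)=-2857/2280, b=Δ4−h4·(2M4+M5)/6=3983/1140
t_q=11/2 → seg 3, τ=1/2; S=-2+-905/228·τ+-21/760·τ²+1439/2280·τ³=-23789/6080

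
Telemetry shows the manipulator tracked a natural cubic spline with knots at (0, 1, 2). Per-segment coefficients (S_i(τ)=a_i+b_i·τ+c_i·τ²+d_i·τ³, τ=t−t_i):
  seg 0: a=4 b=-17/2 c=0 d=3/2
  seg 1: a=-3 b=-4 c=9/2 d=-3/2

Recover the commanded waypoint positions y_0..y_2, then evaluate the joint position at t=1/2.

y_0=4 y_1=-3 y_2=-4
S(1/2) = -1/16

y_0 = S_0(0) = a_0 = 4
y_1 = S_1(0) = a_1 = -3
y_2 = S_1(1) = -4
t_q=1/2 is in segment 0 (τ=1/2); S_0(τ)=-1/16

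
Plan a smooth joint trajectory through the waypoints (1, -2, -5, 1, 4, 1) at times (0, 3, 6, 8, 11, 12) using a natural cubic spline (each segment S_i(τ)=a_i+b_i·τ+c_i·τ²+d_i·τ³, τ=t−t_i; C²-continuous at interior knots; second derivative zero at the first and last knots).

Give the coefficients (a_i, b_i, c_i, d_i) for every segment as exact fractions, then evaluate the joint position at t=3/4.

  seg 0: a=1 b=-541/833 c=0 d=-292/7497
  seg 1: a=-2 b=-1417/833 c=-292/833 d=1460/7497
  seg 2: a=-5 b=173/119 c=1168/833 d=-262/833
  seg 3: a=1 b=2739/833 c=-404/833 d=-694/7497
  seg 4: a=4 b=-1767/833 c=-1098/833 d=366/833
S(3/4) = 6617/13328

Δ: Δ0=-1, Δ1=-1, Δ2=3, Δ3=1, Δ4=-3
row 1: diag=12, rhs=0; c'=1/4, d'=0
row 2: denom=10−3·1/4=37/4; d'=(24−3·0)/(37/4)=96/37
row 3: denom=10−2·8/37=354/37; d'=(-12−2·96/37)/(354/37)=-106/59
row 4: denom=8−3·37/118=833/118; d'=(-24−3·-106/59)/(833/118)=-2196/833
back: M4=-2196/833
back: M3=-106/59−37/118·-2196/833=-808/833
back: M2=96/37−8/37·-808/833=2336/833
back: M1=0−1/4·2336/833=-584/833
M: M0=0, M1=-584/833, M2=2336/833, M3=-808/833, M4=-2196/833, M5=0
seg 0: a=1, c=M0/2=0, d=(M1−M0)/(6·3)=-292/7497, b=Δ0−h0·(2M0+M1)/6=-541/833
seg 1: a=-2, c=M1/2=-292/833, d=(M2−M1)/(6·3)=1460/7497, b=Δ1−h1·(2M1+M2)/6=-1417/833
seg 2: a=-5, c=M2/2=1168/833, d=(M3−M2)/(6·2)=-262/833, b=Δ2−h2·(2M2+M3)/6=173/119
seg 3: a=1, c=M3/2=-404/833, d=(M4−M3)/(6·3)=-694/7497, b=Δ3−h3·(2M3+M4)/6=2739/833
seg 4: a=4, c=M4/2=-1098/833, d=(M5−M4)/(6·1)=366/833, b=Δ4−h4·(2M4+M5)/6=-1767/833
t_q=3/4 → seg 0, τ=3/4; S=1+-541/833·τ+0·τ²+-292/7497·τ³=6617/13328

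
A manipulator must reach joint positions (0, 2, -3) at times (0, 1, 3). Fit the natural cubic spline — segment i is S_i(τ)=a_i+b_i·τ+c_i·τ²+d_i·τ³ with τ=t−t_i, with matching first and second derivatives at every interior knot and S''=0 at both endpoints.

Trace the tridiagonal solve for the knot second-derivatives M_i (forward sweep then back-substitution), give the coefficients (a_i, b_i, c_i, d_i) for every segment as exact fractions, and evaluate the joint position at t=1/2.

Δ: Δ0=2, Δ1=-5/2
row 1: diag=6, rhs=-27; c'=1/3, d'=-9/2
back: M1=-9/2
M: M0=0, M1=-9/2, M2=0
seg 0: a=0, c=M0/2=0, d=(M1−M0)/(6·1)=-3/4, b=Δ0−h0·(2M0+M1)/6=11/4
seg 1: a=2, c=M1/2=-9/4, d=(M2−M1)/(6·2)=3/8, b=Δ1−h1·(2M1+M2)/6=1/2
t_q=1/2 → seg 0, τ=1/2; S=0+11/4·τ+0·τ²+-3/4·τ³=41/32

  seg 0: a=0 b=11/4 c=0 d=-3/4
  seg 1: a=2 b=1/2 c=-9/4 d=3/8
S(1/2) = 41/32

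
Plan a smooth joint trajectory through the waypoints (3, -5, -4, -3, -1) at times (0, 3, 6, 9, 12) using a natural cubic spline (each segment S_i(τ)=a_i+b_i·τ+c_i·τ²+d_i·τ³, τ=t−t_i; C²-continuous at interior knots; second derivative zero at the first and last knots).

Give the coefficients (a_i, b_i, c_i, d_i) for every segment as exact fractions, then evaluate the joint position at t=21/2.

Δ: Δ0=-8/3, Δ1=1/3, Δ2=1/3, Δ3=2/3
row 1: diag=12, rhs=18; c'=1/4, d'=3/2
row 2: denom=12−3·1/4=45/4; d'=(0−3·3/2)/(45/4)=-2/5
row 3: denom=12−3·4/15=56/5; d'=(2−3·-2/5)/(56/5)=2/7
back: M3=2/7
back: M2=-2/5−4/15·2/7=-10/21
back: M1=3/2−1/4·-10/21=34/21
M: M0=0, M1=34/21, M2=-10/21, M3=2/7, M4=0
seg 0: a=3, c=M0/2=0, d=(M1−M0)/(6·3)=17/189, b=Δ0−h0·(2M0+M1)/6=-73/21
seg 1: a=-5, c=M1/2=17/21, d=(M2−M1)/(6·3)=-22/189, b=Δ1−h1·(2M1+M2)/6=-22/21
seg 2: a=-4, c=M2/2=-5/21, d=(M3−M2)/(6·3)=8/189, b=Δ2−h2·(2M2+M3)/6=2/3
seg 3: a=-3, c=M3/2=1/7, d=(M4−M3)/(6·3)=-1/63, b=Δ3−h3·(2M3+M4)/6=8/21
t_q=21/2 → seg 3, τ=3/2; S=-3+8/21·τ+1/7·τ²+-1/63·τ³=-121/56

  seg 0: a=3 b=-73/21 c=0 d=17/189
  seg 1: a=-5 b=-22/21 c=17/21 d=-22/189
  seg 2: a=-4 b=2/3 c=-5/21 d=8/189
  seg 3: a=-3 b=8/21 c=1/7 d=-1/63
S(21/2) = -121/56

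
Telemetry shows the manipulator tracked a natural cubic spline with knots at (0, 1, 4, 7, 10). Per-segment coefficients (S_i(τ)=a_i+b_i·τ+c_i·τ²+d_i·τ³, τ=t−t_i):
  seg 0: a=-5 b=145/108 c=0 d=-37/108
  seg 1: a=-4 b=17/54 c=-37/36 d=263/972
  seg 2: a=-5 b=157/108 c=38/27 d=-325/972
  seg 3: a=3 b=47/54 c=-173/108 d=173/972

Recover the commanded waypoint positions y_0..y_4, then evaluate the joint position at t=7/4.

y_0=-5 y_1=-4 y_2=-5 y_3=3 y_4=-4
S(7/4) = -3247/768

y_0 = S_0(0) = a_0 = -5
y_1 = S_1(0) = a_1 = -4
y_2 = S_2(0) = a_2 = -5
y_3 = S_3(0) = a_3 = 3
y_4 = S_3(3) = -4
t_q=7/4 is in segment 1 (τ=3/4); S_1(τ)=-3247/768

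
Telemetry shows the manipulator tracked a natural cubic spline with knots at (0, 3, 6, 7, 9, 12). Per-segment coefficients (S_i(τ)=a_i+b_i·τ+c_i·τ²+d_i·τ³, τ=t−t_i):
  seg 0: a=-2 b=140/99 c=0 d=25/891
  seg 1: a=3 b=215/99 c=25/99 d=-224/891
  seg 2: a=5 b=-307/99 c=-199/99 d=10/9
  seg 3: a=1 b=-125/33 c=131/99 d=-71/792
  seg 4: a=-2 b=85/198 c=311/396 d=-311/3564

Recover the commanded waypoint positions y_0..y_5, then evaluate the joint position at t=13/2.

y_0 = S_0(0) = a_0 = -2
y_1 = S_1(0) = a_1 = 3
y_2 = S_2(0) = a_2 = 5
y_3 = S_3(0) = a_3 = 1
y_4 = S_4(0) = a_4 = -2
y_5 = S_4(3) = 4
t_q=13/2 is in segment 2 (τ=1/2); S_2(τ)=611/198

y_0=-2 y_1=3 y_2=5 y_3=1 y_4=-2 y_5=4
S(13/2) = 611/198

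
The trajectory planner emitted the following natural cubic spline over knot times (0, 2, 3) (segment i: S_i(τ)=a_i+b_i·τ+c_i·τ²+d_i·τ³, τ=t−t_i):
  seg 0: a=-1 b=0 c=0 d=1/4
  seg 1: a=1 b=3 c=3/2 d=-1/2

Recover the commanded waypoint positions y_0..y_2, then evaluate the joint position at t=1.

y_0 = S_0(0) = a_0 = -1
y_1 = S_1(0) = a_1 = 1
y_2 = S_1(1) = 5
t_q=1 is in segment 0 (τ=1); S_0(τ)=-3/4

y_0=-1 y_1=1 y_2=5
S(1) = -3/4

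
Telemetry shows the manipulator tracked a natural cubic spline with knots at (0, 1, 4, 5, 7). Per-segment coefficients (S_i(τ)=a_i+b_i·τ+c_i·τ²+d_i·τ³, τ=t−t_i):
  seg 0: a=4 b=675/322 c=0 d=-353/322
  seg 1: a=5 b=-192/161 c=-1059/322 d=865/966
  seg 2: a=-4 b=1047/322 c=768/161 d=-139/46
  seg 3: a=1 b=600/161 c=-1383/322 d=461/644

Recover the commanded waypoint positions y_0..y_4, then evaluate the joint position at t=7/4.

y_0 = S_0(0) = a_0 = 4
y_1 = S_1(0) = a_1 = 5
y_2 = S_2(0) = a_2 = -4
y_3 = S_3(0) = a_3 = 1
y_4 = S_3(2) = -3
t_q=7/4 is in segment 1 (τ=3/4); S_1(τ)=54269/20608

y_0=4 y_1=5 y_2=-4 y_3=1 y_4=-3
S(7/4) = 54269/20608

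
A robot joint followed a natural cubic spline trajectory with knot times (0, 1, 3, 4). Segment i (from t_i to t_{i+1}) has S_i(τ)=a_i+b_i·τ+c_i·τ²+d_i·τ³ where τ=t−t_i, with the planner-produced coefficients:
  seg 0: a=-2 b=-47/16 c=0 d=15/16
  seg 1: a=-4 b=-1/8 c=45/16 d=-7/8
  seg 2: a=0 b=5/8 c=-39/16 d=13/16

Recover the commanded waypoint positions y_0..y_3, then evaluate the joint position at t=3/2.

y_0 = S_0(0) = a_0 = -2
y_1 = S_1(0) = a_1 = -4
y_2 = S_2(0) = a_2 = 0
y_3 = S_2(1) = -1
t_q=3/2 is in segment 1 (τ=1/2); S_1(τ)=-111/32

y_0=-2 y_1=-4 y_2=0 y_3=-1
S(3/2) = -111/32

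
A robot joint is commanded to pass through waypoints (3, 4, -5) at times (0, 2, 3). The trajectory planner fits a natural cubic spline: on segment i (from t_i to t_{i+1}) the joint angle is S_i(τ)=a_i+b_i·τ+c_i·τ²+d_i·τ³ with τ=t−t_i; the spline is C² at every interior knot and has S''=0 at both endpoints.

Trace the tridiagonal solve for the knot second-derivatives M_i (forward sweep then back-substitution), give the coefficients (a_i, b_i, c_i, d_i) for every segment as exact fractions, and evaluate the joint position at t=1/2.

Δ: Δ0=1/2, Δ1=-9
row 1: diag=6, rhs=-57; c'=1/6, d'=-19/2
back: M1=-19/2
M: M0=0, M1=-19/2, M2=0
seg 0: a=3, c=M0/2=0, d=(M1−M0)/(6·2)=-19/24, b=Δ0−h0·(2M0+M1)/6=11/3
seg 1: a=4, c=M1/2=-19/4, d=(M2−M1)/(6·1)=19/12, b=Δ1−h1·(2M1+M2)/6=-35/6
t_q=1/2 → seg 0, τ=1/2; S=3+11/3·τ+0·τ²+-19/24·τ³=303/64

  seg 0: a=3 b=11/3 c=0 d=-19/24
  seg 1: a=4 b=-35/6 c=-19/4 d=19/12
S(1/2) = 303/64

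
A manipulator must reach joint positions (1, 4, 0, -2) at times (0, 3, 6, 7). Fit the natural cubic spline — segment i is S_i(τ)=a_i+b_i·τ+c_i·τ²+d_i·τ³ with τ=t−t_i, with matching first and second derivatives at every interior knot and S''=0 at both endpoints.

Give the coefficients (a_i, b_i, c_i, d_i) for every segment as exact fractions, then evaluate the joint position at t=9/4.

  seg 0: a=1 b=137/87 c=0 d=-50/783
  seg 1: a=4 b=-13/87 c=-50/87 d=47/783
  seg 2: a=0 b=-172/87 c=-1/29 d=1/87
S(9/4) = 3541/928

Δ: Δ0=1, Δ1=-4/3, Δ2=-2
row 1: diag=12, rhs=-14; c'=1/4, d'=-7/6
row 2: denom=8−3·1/4=29/4; d'=(-4−3·-7/6)/(29/4)=-2/29
back: M2=-2/29
back: M1=-7/6−1/4·-2/29=-100/87
M: M0=0, M1=-100/87, M2=-2/29, M3=0
seg 0: a=1, c=M0/2=0, d=(M1−M0)/(6·3)=-50/783, b=Δ0−h0·(2M0+M1)/6=137/87
seg 1: a=4, c=M1/2=-50/87, d=(M2−M1)/(6·3)=47/783, b=Δ1−h1·(2M1+M2)/6=-13/87
seg 2: a=0, c=M2/2=-1/29, d=(M3−M2)/(6·1)=1/87, b=Δ2−h2·(2M2+M3)/6=-172/87
t_q=9/4 → seg 0, τ=9/4; S=1+137/87·τ+0·τ²+-50/783·τ³=3541/928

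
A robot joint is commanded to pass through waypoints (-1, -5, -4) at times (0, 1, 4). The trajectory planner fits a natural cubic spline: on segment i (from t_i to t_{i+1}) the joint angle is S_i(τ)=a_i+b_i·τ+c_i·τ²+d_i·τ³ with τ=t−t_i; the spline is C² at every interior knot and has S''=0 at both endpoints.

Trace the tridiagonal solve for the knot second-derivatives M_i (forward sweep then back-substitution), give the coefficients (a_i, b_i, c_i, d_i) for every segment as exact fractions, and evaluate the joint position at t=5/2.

  seg 0: a=-1 b=-109/24 c=0 d=13/24
  seg 1: a=-5 b=-35/12 c=13/8 d=-13/72
S(5/2) = -405/64

Δ: Δ0=-4, Δ1=1/3
row 1: diag=8, rhs=26; c'=3/8, d'=13/4
back: M1=13/4
M: M0=0, M1=13/4, M2=0
seg 0: a=-1, c=M0/2=0, d=(M1−M0)/(6·1)=13/24, b=Δ0−h0·(2M0+M1)/6=-109/24
seg 1: a=-5, c=M1/2=13/8, d=(M2−M1)/(6·3)=-13/72, b=Δ1−h1·(2M1+M2)/6=-35/12
t_q=5/2 → seg 1, τ=3/2; S=-5+-35/12·τ+13/8·τ²+-13/72·τ³=-405/64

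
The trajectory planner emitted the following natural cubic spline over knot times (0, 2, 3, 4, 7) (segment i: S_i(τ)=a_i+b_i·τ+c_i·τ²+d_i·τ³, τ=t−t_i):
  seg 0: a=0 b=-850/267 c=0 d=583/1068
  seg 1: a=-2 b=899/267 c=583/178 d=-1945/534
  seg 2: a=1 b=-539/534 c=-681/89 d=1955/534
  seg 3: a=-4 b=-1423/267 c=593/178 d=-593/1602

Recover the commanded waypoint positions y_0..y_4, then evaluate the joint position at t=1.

y_0=0 y_1=-2 y_2=1 y_3=-4 y_4=0
S(1) = -939/356

y_0 = S_0(0) = a_0 = 0
y_1 = S_1(0) = a_1 = -2
y_2 = S_2(0) = a_2 = 1
y_3 = S_3(0) = a_3 = -4
y_4 = S_3(3) = 0
t_q=1 is in segment 0 (τ=1); S_0(τ)=-939/356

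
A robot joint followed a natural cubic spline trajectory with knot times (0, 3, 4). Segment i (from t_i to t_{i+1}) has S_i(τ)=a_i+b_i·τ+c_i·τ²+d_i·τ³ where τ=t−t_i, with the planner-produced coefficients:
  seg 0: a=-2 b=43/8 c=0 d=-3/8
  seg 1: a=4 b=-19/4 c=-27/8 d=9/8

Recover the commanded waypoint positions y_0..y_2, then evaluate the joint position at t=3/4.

y_0 = S_0(0) = a_0 = -2
y_1 = S_1(0) = a_1 = 4
y_2 = S_1(1) = -3
t_q=3/4 is in segment 0 (τ=3/4); S_0(τ)=959/512

y_0=-2 y_1=4 y_2=-3
S(3/4) = 959/512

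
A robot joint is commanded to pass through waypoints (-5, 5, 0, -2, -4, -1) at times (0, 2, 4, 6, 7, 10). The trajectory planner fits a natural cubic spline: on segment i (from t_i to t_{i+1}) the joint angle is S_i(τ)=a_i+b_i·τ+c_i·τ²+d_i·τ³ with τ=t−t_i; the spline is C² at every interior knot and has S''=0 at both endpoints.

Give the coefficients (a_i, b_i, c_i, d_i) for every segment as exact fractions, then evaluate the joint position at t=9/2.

  seg 0: a=-5 b=9175/1282 c=0 d=-2765/5128
  seg 1: a=5 b=440/641 c=-8295/2564 d=2105/2564
  seg 2: a=0 b=-1540/641 c=4335/2564 d=-2537/5128
  seg 3: a=-2 b=-2021/1282 c=-819/641 d=1095/1282
  seg 4: a=-4 b=-1006/641 c=1647/1282 d=-183/1282
S(9/2) = -34477/41024

Δ: Δ0=5, Δ1=-5/2, Δ2=-1, Δ3=-2, Δ4=1
row 1: diag=8, rhs=-45; c'=1/4, d'=-45/8
row 2: denom=8−2·1/4=15/2; d'=(9−2·-45/8)/(15/2)=27/10
row 3: denom=6−2·4/15=82/15; d'=(-6−2·27/10)/(82/15)=-171/82
row 4: denom=8−1·15/82=641/82; d'=(18−1·-171/82)/(641/82)=1647/641
back: M4=1647/641
back: M3=-171/82−15/82·1647/641=-1638/641
back: M2=27/10−4/15·-1638/641=4335/1282
back: M1=-45/8−1/4·4335/1282=-8295/1282
M: M0=0, M1=-8295/1282, M2=4335/1282, M3=-1638/641, M4=1647/641, M5=0
seg 0: a=-5, c=M0/2=0, d=(M1−M0)/(6·2)=-2765/5128, b=Δ0−h0·(2M0+M1)/6=9175/1282
seg 1: a=5, c=M1/2=-8295/2564, d=(M2−M1)/(6·2)=2105/2564, b=Δ1−h1·(2M1+M2)/6=440/641
seg 2: a=0, c=M2/2=4335/2564, d=(M3−M2)/(6·2)=-2537/5128, b=Δ2−h2·(2M2+M3)/6=-1540/641
seg 3: a=-2, c=M3/2=-819/641, d=(M4−M3)/(6·1)=1095/1282, b=Δ3−h3·(2M3+M4)/6=-2021/1282
seg 4: a=-4, c=M4/2=1647/1282, d=(M5−M4)/(6·3)=-183/1282, b=Δ4−h4·(2M4+M5)/6=-1006/641
t_q=9/2 → seg 2, τ=1/2; S=0+-1540/641·τ+4335/2564·τ²+-2537/5128·τ³=-34477/41024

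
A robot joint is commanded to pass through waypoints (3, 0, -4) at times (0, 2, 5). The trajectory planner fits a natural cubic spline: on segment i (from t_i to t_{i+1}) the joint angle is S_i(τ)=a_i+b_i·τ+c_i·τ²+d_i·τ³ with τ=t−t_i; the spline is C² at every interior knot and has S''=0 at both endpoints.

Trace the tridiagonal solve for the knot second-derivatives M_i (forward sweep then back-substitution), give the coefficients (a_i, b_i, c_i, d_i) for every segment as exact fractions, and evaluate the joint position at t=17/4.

Δ: Δ0=-3/2, Δ1=-4/3
row 1: diag=10, rhs=1; c'=3/10, d'=1/10
back: M1=1/10
M: M0=0, M1=1/10, M2=0
seg 0: a=3, c=M0/2=0, d=(M1−M0)/(6·2)=1/120, b=Δ0−h0·(2M0+M1)/6=-23/15
seg 1: a=0, c=M1/2=1/20, d=(M2−M1)/(6·3)=-1/180, b=Δ1−h1·(2M1+M2)/6=-43/30
t_q=17/4 → seg 1, τ=9/4; S=0+-43/30·τ+1/20·τ²+-1/180·τ³=-777/256

  seg 0: a=3 b=-23/15 c=0 d=1/120
  seg 1: a=0 b=-43/30 c=1/20 d=-1/180
S(17/4) = -777/256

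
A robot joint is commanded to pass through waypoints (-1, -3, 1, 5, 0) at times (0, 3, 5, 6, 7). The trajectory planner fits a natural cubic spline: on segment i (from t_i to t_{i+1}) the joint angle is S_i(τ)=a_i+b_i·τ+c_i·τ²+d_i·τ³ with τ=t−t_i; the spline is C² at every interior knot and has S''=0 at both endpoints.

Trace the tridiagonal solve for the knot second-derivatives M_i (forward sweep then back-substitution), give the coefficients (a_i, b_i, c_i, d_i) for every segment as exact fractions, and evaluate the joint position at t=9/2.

Δ: Δ0=-2/3, Δ1=2, Δ2=4, Δ3=-5
row 1: diag=10, rhs=16; c'=1/5, d'=8/5
row 2: denom=6−2·1/5=28/5; d'=(12−2·8/5)/(28/5)=11/7
row 3: denom=4−1·5/28=107/28; d'=(-54−1·11/7)/(107/28)=-1556/107
back: M3=-1556/107
back: M2=11/7−5/28·-1556/107=446/107
back: M1=8/5−1/5·446/107=82/107
M: M0=0, M1=82/107, M2=446/107, M3=-1556/107, M4=0
seg 0: a=-1, c=M0/2=0, d=(M1−M0)/(6·3)=41/963, b=Δ0−h0·(2M0+M1)/6=-337/321
seg 1: a=-3, c=M1/2=41/107, d=(M2−M1)/(6·2)=91/321, b=Δ1−h1·(2M1+M2)/6=32/321
seg 2: a=1, c=M2/2=223/107, d=(M3−M2)/(6·1)=-1001/321, b=Δ2−h2·(2M2+M3)/6=1616/321
seg 3: a=5, c=M3/2=-778/107, d=(M4−M3)/(6·1)=778/321, b=Δ3−h3·(2M3+M4)/6=-49/321
t_q=9/2 → seg 1, τ=3/2; S=-3+32/321·τ+41/107·τ²+91/321·τ³=-883/856

  seg 0: a=-1 b=-337/321 c=0 d=41/963
  seg 1: a=-3 b=32/321 c=41/107 d=91/321
  seg 2: a=1 b=1616/321 c=223/107 d=-1001/321
  seg 3: a=5 b=-49/321 c=-778/107 d=778/321
S(9/2) = -883/856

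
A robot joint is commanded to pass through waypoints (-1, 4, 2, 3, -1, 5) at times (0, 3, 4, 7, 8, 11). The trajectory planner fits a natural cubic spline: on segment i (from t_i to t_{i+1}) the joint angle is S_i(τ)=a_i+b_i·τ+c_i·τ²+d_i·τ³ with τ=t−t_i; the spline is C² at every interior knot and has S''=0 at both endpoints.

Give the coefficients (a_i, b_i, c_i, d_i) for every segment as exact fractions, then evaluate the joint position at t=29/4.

  seg 0: a=-1 b=1246/377 c=0 d=-1853/10179
  seg 1: a=4 b=-607/377 c=-1853/1131 d=1412/1131
  seg 2: a=2 b=-1291/1131 c=2383/1131 d=-7/13
  seg 3: a=3 b=-3436/1131 c=-3098/1131 d=670/377
  seg 4: a=-1 b=-3602/1131 c=2932/1131 d=-2932/10179
S(29/4) = 25299/12064

Δ: Δ0=5/3, Δ1=-2, Δ2=1/3, Δ3=-4, Δ4=2
row 1: diag=8, rhs=-22; c'=1/8, d'=-11/4
row 2: denom=8−1·1/8=63/8; d'=(14−1·-11/4)/(63/8)=134/63
row 3: denom=8−3·8/21=48/7; d'=(-26−3·134/63)/(48/7)=-85/18
row 4: denom=8−1·7/48=377/48; d'=(36−1·-85/18)/(377/48)=5864/1131
back: M4=5864/1131
back: M3=-85/18−7/48·5864/1131=-6196/1131
back: M2=134/63−8/21·-6196/1131=4766/1131
back: M1=-11/4−1/8·4766/1131=-3706/1131
M: M0=0, M1=-3706/1131, M2=4766/1131, M3=-6196/1131, M4=5864/1131, M5=0
seg 0: a=-1, c=M0/2=0, d=(M1−M0)/(6·3)=-1853/10179, b=Δ0−h0·(2M0+M1)/6=1246/377
seg 1: a=4, c=M1/2=-1853/1131, d=(M2−M1)/(6·1)=1412/1131, b=Δ1−h1·(2M1+M2)/6=-607/377
seg 2: a=2, c=M2/2=2383/1131, d=(M3−M2)/(6·3)=-7/13, b=Δ2−h2·(2M2+M3)/6=-1291/1131
seg 3: a=3, c=M3/2=-3098/1131, d=(M4−M3)/(6·1)=670/377, b=Δ3−h3·(2M3+M4)/6=-3436/1131
seg 4: a=-1, c=M4/2=2932/1131, d=(M5−M4)/(6·3)=-2932/10179, b=Δ4−h4·(2M4+M5)/6=-3602/1131
t_q=29/4 → seg 3, τ=1/4; S=3+-3436/1131·τ+-3098/1131·τ²+670/377·τ³=25299/12064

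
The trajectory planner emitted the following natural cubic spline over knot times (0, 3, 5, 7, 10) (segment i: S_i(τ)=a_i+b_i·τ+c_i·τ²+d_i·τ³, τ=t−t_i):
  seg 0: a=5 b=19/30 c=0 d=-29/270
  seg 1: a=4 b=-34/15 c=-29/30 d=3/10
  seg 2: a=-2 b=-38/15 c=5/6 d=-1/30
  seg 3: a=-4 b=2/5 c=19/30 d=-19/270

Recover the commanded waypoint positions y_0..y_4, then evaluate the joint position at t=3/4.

y_0 = S_0(0) = a_0 = 5
y_1 = S_1(0) = a_1 = 4
y_2 = S_2(0) = a_2 = -2
y_3 = S_3(0) = a_3 = -4
y_4 = S_3(3) = 1
t_q=3/4 is in segment 0 (τ=3/4); S_0(τ)=695/128

y_0=5 y_1=4 y_2=-2 y_3=-4 y_4=1
S(3/4) = 695/128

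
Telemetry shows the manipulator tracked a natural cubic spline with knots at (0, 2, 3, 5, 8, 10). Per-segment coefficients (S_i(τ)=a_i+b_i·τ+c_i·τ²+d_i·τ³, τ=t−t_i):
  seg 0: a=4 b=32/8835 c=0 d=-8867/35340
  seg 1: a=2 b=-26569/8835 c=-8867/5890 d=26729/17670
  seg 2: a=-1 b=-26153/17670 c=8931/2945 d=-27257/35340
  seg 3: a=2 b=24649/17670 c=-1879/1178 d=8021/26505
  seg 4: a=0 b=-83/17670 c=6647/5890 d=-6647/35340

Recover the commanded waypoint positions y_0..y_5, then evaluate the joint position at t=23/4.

y_0=4 y_1=2 y_2=-1 y_3=2 y_4=0 y_5=3
S(23/4) = 85821/37696

y_0 = S_0(0) = a_0 = 4
y_1 = S_1(0) = a_1 = 2
y_2 = S_2(0) = a_2 = -1
y_3 = S_3(0) = a_3 = 2
y_4 = S_4(0) = a_4 = 0
y_5 = S_4(2) = 3
t_q=23/4 is in segment 3 (τ=3/4); S_3(τ)=85821/37696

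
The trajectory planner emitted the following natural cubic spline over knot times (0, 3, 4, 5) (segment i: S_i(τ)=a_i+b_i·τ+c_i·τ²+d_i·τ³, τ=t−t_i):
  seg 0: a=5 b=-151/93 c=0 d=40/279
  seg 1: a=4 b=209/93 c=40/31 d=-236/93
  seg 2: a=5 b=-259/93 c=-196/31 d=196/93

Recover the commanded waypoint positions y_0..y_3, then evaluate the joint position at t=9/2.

y_0 = S_0(0) = a_0 = 5
y_1 = S_1(0) = a_1 = 4
y_2 = S_2(0) = a_2 = 5
y_3 = S_2(1) = -2
t_q=9/2 is in segment 2 (τ=1/2); S_2(τ)=71/31

y_0=5 y_1=4 y_2=5 y_3=-2
S(9/2) = 71/31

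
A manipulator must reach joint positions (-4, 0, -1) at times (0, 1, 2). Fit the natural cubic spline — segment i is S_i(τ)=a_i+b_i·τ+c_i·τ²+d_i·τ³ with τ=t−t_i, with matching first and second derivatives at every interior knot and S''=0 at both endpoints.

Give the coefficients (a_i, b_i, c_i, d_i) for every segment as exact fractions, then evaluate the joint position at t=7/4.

Δ: Δ0=4, Δ1=-1
row 1: diag=4, rhs=-30; c'=1/4, d'=-15/2
back: M1=-15/2
M: M0=0, M1=-15/2, M2=0
seg 0: a=-4, c=M0/2=0, d=(M1−M0)/(6·1)=-5/4, b=Δ0−h0·(2M0+M1)/6=21/4
seg 1: a=0, c=M1/2=-15/4, d=(M2−M1)/(6·1)=5/4, b=Δ1−h1·(2M1+M2)/6=3/2
t_q=7/4 → seg 1, τ=3/4; S=0+3/2·τ+-15/4·τ²+5/4·τ³=-117/256

  seg 0: a=-4 b=21/4 c=0 d=-5/4
  seg 1: a=0 b=3/2 c=-15/4 d=5/4
S(7/4) = -117/256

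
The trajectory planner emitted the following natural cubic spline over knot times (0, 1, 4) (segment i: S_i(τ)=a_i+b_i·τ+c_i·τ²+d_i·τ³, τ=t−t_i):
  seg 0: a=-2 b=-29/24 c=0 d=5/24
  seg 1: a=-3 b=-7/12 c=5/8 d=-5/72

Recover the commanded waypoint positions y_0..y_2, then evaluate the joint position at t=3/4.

y_0 = S_0(0) = a_0 = -2
y_1 = S_1(0) = a_1 = -3
y_2 = S_1(3) = -1
t_q=3/4 is in segment 0 (τ=3/4); S_0(τ)=-1443/512

y_0=-2 y_1=-3 y_2=-1
S(3/4) = -1443/512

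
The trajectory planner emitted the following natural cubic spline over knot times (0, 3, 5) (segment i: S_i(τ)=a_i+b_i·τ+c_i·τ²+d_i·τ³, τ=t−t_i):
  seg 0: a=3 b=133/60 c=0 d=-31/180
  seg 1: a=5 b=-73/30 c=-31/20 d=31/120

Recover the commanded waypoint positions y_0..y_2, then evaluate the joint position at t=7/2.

y_0 = S_0(0) = a_0 = 3
y_1 = S_1(0) = a_1 = 5
y_2 = S_1(2) = -4
t_q=7/2 is in segment 1 (τ=1/2); S_1(τ)=1097/320

y_0=3 y_1=5 y_2=-4
S(7/2) = 1097/320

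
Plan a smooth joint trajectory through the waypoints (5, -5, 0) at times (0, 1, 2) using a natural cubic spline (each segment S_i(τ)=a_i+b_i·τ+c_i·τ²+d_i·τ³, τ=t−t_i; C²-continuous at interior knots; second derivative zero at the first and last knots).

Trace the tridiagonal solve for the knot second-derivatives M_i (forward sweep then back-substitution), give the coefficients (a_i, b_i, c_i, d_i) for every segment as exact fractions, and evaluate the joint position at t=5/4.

  seg 0: a=5 b=-55/4 c=0 d=15/4
  seg 1: a=-5 b=-5/2 c=45/4 d=-15/4
S(5/4) = -1275/256

Δ: Δ0=-10, Δ1=5
row 1: diag=4, rhs=90; c'=1/4, d'=45/2
back: M1=45/2
M: M0=0, M1=45/2, M2=0
seg 0: a=5, c=M0/2=0, d=(M1−M0)/(6·1)=15/4, b=Δ0−h0·(2M0+M1)/6=-55/4
seg 1: a=-5, c=M1/2=45/4, d=(M2−M1)/(6·1)=-15/4, b=Δ1−h1·(2M1+M2)/6=-5/2
t_q=5/4 → seg 1, τ=1/4; S=-5+-5/2·τ+45/4·τ²+-15/4·τ³=-1275/256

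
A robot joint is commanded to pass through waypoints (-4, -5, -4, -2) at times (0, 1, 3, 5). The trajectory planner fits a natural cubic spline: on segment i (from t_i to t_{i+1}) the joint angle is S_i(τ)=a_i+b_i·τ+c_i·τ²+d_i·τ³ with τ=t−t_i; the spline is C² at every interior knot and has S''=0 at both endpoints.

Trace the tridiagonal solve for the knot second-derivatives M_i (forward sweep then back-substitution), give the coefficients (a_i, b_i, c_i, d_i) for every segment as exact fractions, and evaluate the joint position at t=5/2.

  seg 0: a=-4 b=-5/4 c=0 d=1/4
  seg 1: a=-5 b=-1/2 c=3/4 d=-1/8
  seg 2: a=-4 b=1 c=0 d=0
S(5/2) = -287/64

Δ: Δ0=-1, Δ1=1/2, Δ2=1
row 1: diag=6, rhs=9; c'=1/3, d'=3/2
row 2: denom=8−2·1/3=22/3; d'=(3−2·3/2)/(22/3)=0
back: M2=0
back: M1=3/2−1/3·0=3/2
M: M0=0, M1=3/2, M2=0, M3=0
seg 0: a=-4, c=M0/2=0, d=(M1−M0)/(6·1)=1/4, b=Δ0−h0·(2M0+M1)/6=-5/4
seg 1: a=-5, c=M1/2=3/4, d=(M2−M1)/(6·2)=-1/8, b=Δ1−h1·(2M1+M2)/6=-1/2
seg 2: a=-4, c=M2/2=0, d=(M3−M2)/(6·2)=0, b=Δ2−h2·(2M2+M3)/6=1
t_q=5/2 → seg 1, τ=3/2; S=-5+-1/2·τ+3/4·τ²+-1/8·τ³=-287/64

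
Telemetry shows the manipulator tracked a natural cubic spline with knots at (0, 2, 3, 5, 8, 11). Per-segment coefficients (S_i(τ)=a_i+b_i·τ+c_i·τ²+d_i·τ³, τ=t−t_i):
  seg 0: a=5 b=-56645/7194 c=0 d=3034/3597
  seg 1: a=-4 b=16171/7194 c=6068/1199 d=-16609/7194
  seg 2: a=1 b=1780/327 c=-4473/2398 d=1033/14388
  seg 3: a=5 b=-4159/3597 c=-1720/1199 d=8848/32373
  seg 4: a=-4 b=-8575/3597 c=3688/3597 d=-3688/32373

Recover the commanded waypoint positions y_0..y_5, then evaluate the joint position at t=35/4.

y_0=5 y_1=-4 y_2=1 y_3=5 y_4=-4 y_5=-5
S(35/4) = -50447/9592

y_0 = S_0(0) = a_0 = 5
y_1 = S_1(0) = a_1 = -4
y_2 = S_2(0) = a_2 = 1
y_3 = S_3(0) = a_3 = 5
y_4 = S_4(0) = a_4 = -4
y_5 = S_4(3) = -5
t_q=35/4 is in segment 4 (τ=3/4); S_4(τ)=-50447/9592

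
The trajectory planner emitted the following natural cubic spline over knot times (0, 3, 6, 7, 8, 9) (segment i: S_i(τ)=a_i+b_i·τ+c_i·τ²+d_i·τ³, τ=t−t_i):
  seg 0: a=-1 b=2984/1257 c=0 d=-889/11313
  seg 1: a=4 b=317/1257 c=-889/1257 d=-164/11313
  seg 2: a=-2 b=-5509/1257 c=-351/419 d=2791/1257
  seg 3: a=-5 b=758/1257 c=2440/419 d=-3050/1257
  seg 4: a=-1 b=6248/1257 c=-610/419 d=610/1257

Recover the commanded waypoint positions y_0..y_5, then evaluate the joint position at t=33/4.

y_0=-1 y_1=4 y_2=-2 y_3=-5 y_4=-1 y_5=3
S(33/4) = 2135/13408

y_0 = S_0(0) = a_0 = -1
y_1 = S_1(0) = a_1 = 4
y_2 = S_2(0) = a_2 = -2
y_3 = S_3(0) = a_3 = -5
y_4 = S_4(0) = a_4 = -1
y_5 = S_4(1) = 3
t_q=33/4 is in segment 4 (τ=1/4); S_4(τ)=2135/13408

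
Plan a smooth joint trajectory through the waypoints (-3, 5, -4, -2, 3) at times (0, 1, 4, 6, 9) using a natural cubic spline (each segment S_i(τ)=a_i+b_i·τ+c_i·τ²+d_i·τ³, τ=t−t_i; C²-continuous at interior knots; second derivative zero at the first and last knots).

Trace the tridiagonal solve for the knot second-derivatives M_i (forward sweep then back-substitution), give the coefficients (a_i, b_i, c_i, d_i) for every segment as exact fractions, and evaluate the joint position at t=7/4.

  seg 0: a=-3 b=3298/339 c=0 d=-586/339
  seg 1: a=5 b=1540/339 c=-586/113 d=2717/3051
  seg 2: a=-4 b=-857/339 c=959/339 d=-361/678
  seg 3: a=-2 b=271/113 c=-124/339 d=124/3051
S(7/4) = 42421/7232

Δ: Δ0=8, Δ1=-3, Δ2=1, Δ3=5/3
row 1: diag=8, rhs=-66; c'=3/8, d'=-33/4
row 2: denom=10−3·3/8=71/8; d'=(24−3·-33/4)/(71/8)=390/71
row 3: denom=10−2·16/71=678/71; d'=(4−2·390/71)/(678/71)=-248/339
back: M3=-248/339
back: M2=390/71−16/71·-248/339=1918/339
back: M1=-33/4−3/8·1918/339=-1172/113
M: M0=0, M1=-1172/113, M2=1918/339, M3=-248/339, M4=0
seg 0: a=-3, c=M0/2=0, d=(M1−M0)/(6·1)=-586/339, b=Δ0−h0·(2M0+M1)/6=3298/339
seg 1: a=5, c=M1/2=-586/113, d=(M2−M1)/(6·3)=2717/3051, b=Δ1−h1·(2M1+M2)/6=1540/339
seg 2: a=-4, c=M2/2=959/339, d=(M3−M2)/(6·2)=-361/678, b=Δ2−h2·(2M2+M3)/6=-857/339
seg 3: a=-2, c=M3/2=-124/339, d=(M4−M3)/(6·3)=124/3051, b=Δ3−h3·(2M3+M4)/6=271/113
t_q=7/4 → seg 1, τ=3/4; S=5+1540/339·τ+-586/113·τ²+2717/3051·τ³=42421/7232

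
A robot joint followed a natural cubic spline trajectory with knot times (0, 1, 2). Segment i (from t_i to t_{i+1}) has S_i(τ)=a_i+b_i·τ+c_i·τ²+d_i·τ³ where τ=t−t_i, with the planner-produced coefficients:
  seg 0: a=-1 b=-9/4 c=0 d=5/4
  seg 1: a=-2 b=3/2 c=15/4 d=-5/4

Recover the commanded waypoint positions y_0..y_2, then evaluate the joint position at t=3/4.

y_0 = S_0(0) = a_0 = -1
y_1 = S_1(0) = a_1 = -2
y_2 = S_1(1) = 2
t_q=3/4 is in segment 0 (τ=3/4); S_0(τ)=-553/256

y_0=-1 y_1=-2 y_2=2
S(3/4) = -553/256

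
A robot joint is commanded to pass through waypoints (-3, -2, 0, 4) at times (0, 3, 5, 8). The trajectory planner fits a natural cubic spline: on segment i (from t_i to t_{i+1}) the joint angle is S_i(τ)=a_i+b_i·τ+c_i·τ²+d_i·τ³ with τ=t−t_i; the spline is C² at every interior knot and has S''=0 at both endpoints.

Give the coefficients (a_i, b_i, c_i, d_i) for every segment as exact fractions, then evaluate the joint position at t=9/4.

Δ: Δ0=1/3, Δ1=1, Δ2=4/3
row 1: diag=10, rhs=4; c'=1/5, d'=2/5
row 2: denom=10−2·1/5=48/5; d'=(2−2·2/5)/(48/5)=1/8
back: M2=1/8
back: M1=2/5−1/5·1/8=3/8
M: M0=0, M1=3/8, M2=1/8, M3=0
seg 0: a=-3, c=M0/2=0, d=(M1−M0)/(6·3)=1/48, b=Δ0−h0·(2M0+M1)/6=7/48
seg 1: a=-2, c=M1/2=3/16, d=(M2−M1)/(6·2)=-1/48, b=Δ1−h1·(2M1+M2)/6=17/24
seg 2: a=0, c=M2/2=1/16, d=(M3−M2)/(6·3)=-1/144, b=Δ2−h2·(2M2+M3)/6=29/24
t_q=9/4 → seg 0, τ=9/4; S=-3+7/48·τ+0·τ²+1/48·τ³=-2493/1024

  seg 0: a=-3 b=7/48 c=0 d=1/48
  seg 1: a=-2 b=17/24 c=3/16 d=-1/48
  seg 2: a=0 b=29/24 c=1/16 d=-1/144
S(9/4) = -2493/1024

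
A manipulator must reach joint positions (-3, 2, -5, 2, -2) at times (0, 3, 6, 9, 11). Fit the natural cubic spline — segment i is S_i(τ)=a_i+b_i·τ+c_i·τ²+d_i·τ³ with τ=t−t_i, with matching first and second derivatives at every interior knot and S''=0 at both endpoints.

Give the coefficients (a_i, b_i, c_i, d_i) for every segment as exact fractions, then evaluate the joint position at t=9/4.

Δ: Δ0=5/3, Δ1=-7/3, Δ2=7/3, Δ3=-2
row 1: diag=12, rhs=-24; c'=1/4, d'=-2
row 2: denom=12−3·1/4=45/4; d'=(28−3·-2)/(45/4)=136/45
row 3: denom=10−3·4/15=46/5; d'=(-26−3·136/45)/(46/5)=-263/69
back: M3=-263/69
back: M2=136/45−4/15·-263/69=836/207
back: M1=-2−1/4·836/207=-623/207
M: M0=0, M1=-623/207, M2=836/207, M3=-263/69, M4=0
seg 0: a=-3, c=M0/2=0, d=(M1−M0)/(6·3)=-623/3726, b=Δ0−h0·(2M0+M1)/6=1313/414
seg 1: a=2, c=M1/2=-623/414, d=(M2−M1)/(6·3)=1459/3726, b=Δ1−h1·(2M1+M2)/6=-278/207
seg 2: a=-5, c=M2/2=418/207, d=(M3−M2)/(6·3)=-1625/3726, b=Δ2−h2·(2M2+M3)/6=83/414
seg 3: a=2, c=M3/2=-263/138, d=(M4−M3)/(6·2)=263/828, b=Δ3−h3·(2M3+M4)/6=112/207
t_q=9/4 → seg 0, τ=9/4; S=-3+1313/414·τ+0·τ²+-623/3726·τ³=6569/2944

  seg 0: a=-3 b=1313/414 c=0 d=-623/3726
  seg 1: a=2 b=-278/207 c=-623/414 d=1459/3726
  seg 2: a=-5 b=83/414 c=418/207 d=-1625/3726
  seg 3: a=2 b=112/207 c=-263/138 d=263/828
S(9/4) = 6569/2944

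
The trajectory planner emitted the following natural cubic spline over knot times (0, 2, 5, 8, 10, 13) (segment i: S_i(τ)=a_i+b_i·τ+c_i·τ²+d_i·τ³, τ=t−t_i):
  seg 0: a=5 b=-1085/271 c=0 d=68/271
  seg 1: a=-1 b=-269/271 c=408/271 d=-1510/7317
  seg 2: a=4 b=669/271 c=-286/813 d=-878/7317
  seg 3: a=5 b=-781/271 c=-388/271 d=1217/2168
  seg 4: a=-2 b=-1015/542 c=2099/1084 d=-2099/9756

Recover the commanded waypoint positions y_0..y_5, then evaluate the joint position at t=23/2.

y_0 = S_0(0) = a_0 = 5
y_1 = S_1(0) = a_1 = -1
y_2 = S_2(0) = a_2 = 4
y_3 = S_3(0) = a_3 = 5
y_4 = S_4(0) = a_4 = -2
y_5 = S_4(3) = 4
t_q=23/2 is in segment 4 (τ=3/2); S_4(τ)=-10219/8672

y_0=5 y_1=-1 y_2=4 y_3=5 y_4=-2 y_5=4
S(23/2) = -10219/8672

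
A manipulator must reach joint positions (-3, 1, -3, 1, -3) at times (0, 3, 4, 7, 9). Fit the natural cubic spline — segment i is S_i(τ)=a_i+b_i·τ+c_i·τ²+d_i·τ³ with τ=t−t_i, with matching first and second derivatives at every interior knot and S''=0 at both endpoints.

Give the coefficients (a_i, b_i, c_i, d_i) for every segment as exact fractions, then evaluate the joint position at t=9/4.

Δ: Δ0=4/3, Δ1=-4, Δ2=4/3, Δ3=-2
row 1: diag=8, rhs=-32; c'=1/8, d'=-4
row 2: denom=8−1·1/8=63/8; d'=(32−1·-4)/(63/8)=32/7
row 3: denom=10−3·8/21=62/7; d'=(-20−3·32/7)/(62/7)=-118/31
back: M3=-118/31
back: M2=32/7−8/21·-118/31=560/93
back: M1=-4−1/8·560/93=-442/93
M: M0=0, M1=-442/93, M2=560/93, M3=-118/31, M4=0
seg 0: a=-3, c=M0/2=0, d=(M1−M0)/(6·3)=-221/837, b=Δ0−h0·(2M0+M1)/6=115/31
seg 1: a=1, c=M1/2=-221/93, d=(M2−M1)/(6·1)=167/93, b=Δ1−h1·(2M1+M2)/6=-106/31
seg 2: a=-3, c=M2/2=280/93, d=(M3−M2)/(6·3)=-457/837, b=Δ2−h2·(2M2+M3)/6=-259/93
seg 3: a=1, c=M3/2=-59/31, d=(M4−M3)/(6·2)=59/186, b=Δ3−h3·(2M3+M4)/6=50/93
t_q=9/4 → seg 0, τ=9/4; S=-3+115/31·τ+0·τ²+-221/837·τ³=4641/1984

  seg 0: a=-3 b=115/31 c=0 d=-221/837
  seg 1: a=1 b=-106/31 c=-221/93 d=167/93
  seg 2: a=-3 b=-259/93 c=280/93 d=-457/837
  seg 3: a=1 b=50/93 c=-59/31 d=59/186
S(9/4) = 4641/1984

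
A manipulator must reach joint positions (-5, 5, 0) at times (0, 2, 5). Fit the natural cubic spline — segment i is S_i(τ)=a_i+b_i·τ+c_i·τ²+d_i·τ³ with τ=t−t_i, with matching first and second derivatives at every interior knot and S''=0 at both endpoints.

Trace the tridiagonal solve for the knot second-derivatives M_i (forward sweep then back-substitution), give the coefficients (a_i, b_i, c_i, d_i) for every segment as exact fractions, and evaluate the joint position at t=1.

  seg 0: a=-5 b=19/3 c=0 d=-1/3
  seg 1: a=5 b=7/3 c=-2 d=2/9
S(1) = 1

Δ: Δ0=5, Δ1=-5/3
row 1: diag=10, rhs=-40; c'=3/10, d'=-4
back: M1=-4
M: M0=0, M1=-4, M2=0
seg 0: a=-5, c=M0/2=0, d=(M1−M0)/(6·2)=-1/3, b=Δ0−h0·(2M0+M1)/6=19/3
seg 1: a=5, c=M1/2=-2, d=(M2−M1)/(6·3)=2/9, b=Δ1−h1·(2M1+M2)/6=7/3
t_q=1 → seg 0, τ=1; S=-5+19/3·τ+0·τ²+-1/3·τ³=1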